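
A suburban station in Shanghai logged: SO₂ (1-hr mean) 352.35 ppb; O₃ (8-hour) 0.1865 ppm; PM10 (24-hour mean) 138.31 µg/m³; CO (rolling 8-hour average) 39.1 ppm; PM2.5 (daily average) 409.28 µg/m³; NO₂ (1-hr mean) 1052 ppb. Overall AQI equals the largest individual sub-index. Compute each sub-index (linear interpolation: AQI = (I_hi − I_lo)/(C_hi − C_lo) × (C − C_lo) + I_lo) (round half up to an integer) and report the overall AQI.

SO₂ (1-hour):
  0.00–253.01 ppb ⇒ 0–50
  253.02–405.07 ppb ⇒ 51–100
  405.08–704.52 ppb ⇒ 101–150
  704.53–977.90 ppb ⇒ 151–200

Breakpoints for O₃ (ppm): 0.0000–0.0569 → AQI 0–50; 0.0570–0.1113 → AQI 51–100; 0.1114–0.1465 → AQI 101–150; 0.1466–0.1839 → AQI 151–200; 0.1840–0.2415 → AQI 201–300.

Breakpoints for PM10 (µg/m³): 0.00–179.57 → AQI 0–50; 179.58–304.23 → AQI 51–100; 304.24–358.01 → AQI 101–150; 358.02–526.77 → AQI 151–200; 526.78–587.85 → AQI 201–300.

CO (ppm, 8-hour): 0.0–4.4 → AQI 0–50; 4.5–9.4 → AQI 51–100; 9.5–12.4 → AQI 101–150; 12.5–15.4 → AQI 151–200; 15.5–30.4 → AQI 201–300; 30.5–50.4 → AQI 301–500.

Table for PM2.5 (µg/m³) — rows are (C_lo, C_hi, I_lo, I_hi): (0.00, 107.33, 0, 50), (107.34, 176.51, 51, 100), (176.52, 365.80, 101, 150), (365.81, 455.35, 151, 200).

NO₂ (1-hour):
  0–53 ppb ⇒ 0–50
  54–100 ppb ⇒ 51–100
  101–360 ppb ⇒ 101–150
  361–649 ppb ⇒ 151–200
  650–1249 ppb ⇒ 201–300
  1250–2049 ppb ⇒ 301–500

387

SO₂: row 253.02–405.07 (AQI 51–100). (100−51)·(352.35−253.02)/(405.07−253.02) + 51 = 49·99.33/152.05 + 51 ≈ 83.01 → 83.
O₃: 0.1865 lies in 0.1840–0.2415, so I_lo=201, I_hi=300, C_lo=0.1840, C_hi=0.2415.
(300−201)/(0.2415−0.1840) × (0.1865−0.1840) + 201 = 99/0.0575 × 0.0025 + 201 ≈ 205.30 → 205.
PM10 138.31: bracket 0.00–179.57 → index 0–50; slope 50/179.57, offset 138.31.
AQI = 0 + 50/179.57·138.31 ≈ 38.51 ⇒ 39.
CO: row 30.5–50.4 (AQI 301–500). (500−301)·(39.1−30.5)/(50.4−30.5) + 301 = 199·8.6/19.9 + 301 ≈ 387.00 → 387.
PM2.5: 409.28 lies in 365.81–455.35, so I_lo=151, I_hi=200, C_lo=365.81, C_hi=455.35.
(200−151)/(455.35−365.81) × (409.28−365.81) + 151 = 49/89.54 × 43.47 + 151 ≈ 174.79 → 175.
NO₂: 1052 ∈ [650, 1249] ↔ index [201, 300].
201 + (1052−650)·(300−201)/(1249−650) = 201 + 402·99/599 ≈ 267.44, so AQI = 267.
Sub-indices: SO₂→83, O₃→205, PM10→39, CO→387, PM2.5→175, NO₂→267. Overall AQI = max = 387; dominant pollutant is CO.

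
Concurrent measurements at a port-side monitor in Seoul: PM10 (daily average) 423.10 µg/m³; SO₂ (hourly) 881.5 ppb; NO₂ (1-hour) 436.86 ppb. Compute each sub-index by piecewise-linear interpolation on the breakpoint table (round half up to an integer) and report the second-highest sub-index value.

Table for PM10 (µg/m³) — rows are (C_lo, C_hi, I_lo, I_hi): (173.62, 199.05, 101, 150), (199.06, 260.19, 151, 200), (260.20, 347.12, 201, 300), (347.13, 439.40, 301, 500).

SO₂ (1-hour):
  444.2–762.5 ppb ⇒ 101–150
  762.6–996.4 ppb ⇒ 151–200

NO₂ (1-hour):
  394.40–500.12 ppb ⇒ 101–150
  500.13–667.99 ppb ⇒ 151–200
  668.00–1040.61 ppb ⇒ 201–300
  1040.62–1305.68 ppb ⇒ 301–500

176

PM10: 423.10 ∈ [347.13, 439.40] ↔ index [301, 500].
301 + (423.10−347.13)·(500−301)/(439.40−347.13) = 301 + 75.97·199/92.27 ≈ 464.85, so AQI = 465.
SO₂: 881.5 ∈ [762.6, 996.4] ↔ index [151, 200].
151 + (881.5−762.6)·(200−151)/(996.4−762.6) = 151 + 118.9·49/233.8 ≈ 175.92, so AQI = 176.
NO₂: 436.86 lies in 394.40–500.12, so I_lo=101, I_hi=150, C_lo=394.40, C_hi=500.12.
(150−101)/(500.12−394.40) × (436.86−394.40) + 101 = 49/105.72 × 42.46 + 101 ≈ 120.68 → 121.
Sub-indices: PM10→465, SO₂→176, NO₂→121. Ranked high→low: 465, 176, 121. Second-highest sub-index = 176.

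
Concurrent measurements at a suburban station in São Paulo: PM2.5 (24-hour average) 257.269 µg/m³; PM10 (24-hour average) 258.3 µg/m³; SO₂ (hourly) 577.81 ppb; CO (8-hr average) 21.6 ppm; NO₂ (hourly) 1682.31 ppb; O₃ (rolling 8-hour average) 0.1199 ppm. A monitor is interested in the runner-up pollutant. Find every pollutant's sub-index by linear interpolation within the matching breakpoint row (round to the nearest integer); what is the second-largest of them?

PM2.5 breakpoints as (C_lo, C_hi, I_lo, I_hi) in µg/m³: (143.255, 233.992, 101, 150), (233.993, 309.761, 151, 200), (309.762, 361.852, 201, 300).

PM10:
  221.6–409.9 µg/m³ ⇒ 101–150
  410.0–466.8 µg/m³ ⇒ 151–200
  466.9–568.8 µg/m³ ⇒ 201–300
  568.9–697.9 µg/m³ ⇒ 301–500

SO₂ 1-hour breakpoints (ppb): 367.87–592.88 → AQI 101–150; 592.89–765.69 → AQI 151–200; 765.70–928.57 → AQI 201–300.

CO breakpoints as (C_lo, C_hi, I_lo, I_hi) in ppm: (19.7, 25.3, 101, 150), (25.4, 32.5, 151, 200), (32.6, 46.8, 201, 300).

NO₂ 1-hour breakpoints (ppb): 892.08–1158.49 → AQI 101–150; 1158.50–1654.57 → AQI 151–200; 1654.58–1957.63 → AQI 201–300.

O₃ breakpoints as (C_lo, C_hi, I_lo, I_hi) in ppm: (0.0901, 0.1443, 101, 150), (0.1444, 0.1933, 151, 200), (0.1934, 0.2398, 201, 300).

PM2.5 257.269: bracket 233.993–309.761 → index 151–200; slope 49/75.768, offset 23.276.
AQI = 151 + 49/75.768·23.276 ≈ 166.05 ⇒ 166.
PM10 258.3: bracket 221.6–409.9 → index 101–150; slope 49/188.3, offset 36.7.
AQI = 101 + 49/188.3·36.7 ≈ 110.55 ⇒ 111.
SO₂: 577.81 lies in 367.87–592.88, so I_lo=101, I_hi=150, C_lo=367.87, C_hi=592.88.
(150−101)/(592.88−367.87) × (577.81−367.87) + 101 = 49/225.01 × 209.94 + 101 ≈ 146.72 → 147.
CO: 21.6 lies in 19.7–25.3, so I_lo=101, I_hi=150, C_lo=19.7, C_hi=25.3.
(150−101)/(25.3−19.7) × (21.6−19.7) + 101 = 49/5.6 × 1.9 + 101 ≈ 117.63 → 118.
NO₂: row 1654.58–1957.63 (AQI 201–300). (300−201)·(1682.31−1654.58)/(1957.63−1654.58) + 201 = 99·27.73/303.05 + 201 ≈ 210.06 → 210.
O₃: 0.1199 ∈ [0.0901, 0.1443] ↔ index [101, 150].
101 + (0.1199−0.0901)·(150−101)/(0.1443−0.0901) = 101 + 0.0298·49/0.0542 ≈ 127.94, so AQI = 128.
Sub-indices: PM2.5→166, PM10→111, SO₂→147, CO→118, NO₂→210, O₃→128. Ranked high→low: 210, 166, 147, 128, 118, 111. Second-highest sub-index = 166.

166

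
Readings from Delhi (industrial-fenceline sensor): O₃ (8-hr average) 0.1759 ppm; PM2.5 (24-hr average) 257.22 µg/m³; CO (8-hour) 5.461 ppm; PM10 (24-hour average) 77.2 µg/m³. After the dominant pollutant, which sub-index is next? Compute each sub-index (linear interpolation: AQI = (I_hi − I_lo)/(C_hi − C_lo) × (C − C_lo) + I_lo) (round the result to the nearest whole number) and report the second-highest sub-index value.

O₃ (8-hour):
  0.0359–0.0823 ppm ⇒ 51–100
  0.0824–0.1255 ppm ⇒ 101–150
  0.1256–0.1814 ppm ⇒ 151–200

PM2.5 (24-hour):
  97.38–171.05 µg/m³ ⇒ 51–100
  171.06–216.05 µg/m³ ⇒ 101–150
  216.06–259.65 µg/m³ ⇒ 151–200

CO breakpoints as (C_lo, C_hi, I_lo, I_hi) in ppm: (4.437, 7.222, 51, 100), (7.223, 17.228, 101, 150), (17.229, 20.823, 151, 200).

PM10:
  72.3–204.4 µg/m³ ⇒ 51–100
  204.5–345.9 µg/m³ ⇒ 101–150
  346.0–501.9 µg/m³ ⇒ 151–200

O₃: 0.1759 ∈ [0.1256, 0.1814] ↔ index [151, 200].
151 + (0.1759−0.1256)·(200−151)/(0.1814−0.1256) = 151 + 0.0503·49/0.0558 ≈ 195.17, so AQI = 195.
PM2.5: 257.22 ∈ [216.06, 259.65] ↔ index [151, 200].
151 + (257.22−216.06)·(200−151)/(259.65−216.06) = 151 + 41.16·49/43.59 ≈ 197.27, so AQI = 197.
CO 5.461: bracket 4.437–7.222 → index 51–100; slope 49/2.785, offset 1.024.
AQI = 51 + 49/2.785·1.024 ≈ 69.02 ⇒ 69.
PM10: 77.2 lies in 72.3–204.4, so I_lo=51, I_hi=100, C_lo=72.3, C_hi=204.4.
(100−51)/(204.4−72.3) × (77.2−72.3) + 51 = 49/132.1 × 4.9 + 51 ≈ 52.82 → 53.
Sub-indices: O₃→195, PM2.5→197, CO→69, PM10→53. Ranked high→low: 197, 195, 69, 53. Second-highest sub-index = 195.

195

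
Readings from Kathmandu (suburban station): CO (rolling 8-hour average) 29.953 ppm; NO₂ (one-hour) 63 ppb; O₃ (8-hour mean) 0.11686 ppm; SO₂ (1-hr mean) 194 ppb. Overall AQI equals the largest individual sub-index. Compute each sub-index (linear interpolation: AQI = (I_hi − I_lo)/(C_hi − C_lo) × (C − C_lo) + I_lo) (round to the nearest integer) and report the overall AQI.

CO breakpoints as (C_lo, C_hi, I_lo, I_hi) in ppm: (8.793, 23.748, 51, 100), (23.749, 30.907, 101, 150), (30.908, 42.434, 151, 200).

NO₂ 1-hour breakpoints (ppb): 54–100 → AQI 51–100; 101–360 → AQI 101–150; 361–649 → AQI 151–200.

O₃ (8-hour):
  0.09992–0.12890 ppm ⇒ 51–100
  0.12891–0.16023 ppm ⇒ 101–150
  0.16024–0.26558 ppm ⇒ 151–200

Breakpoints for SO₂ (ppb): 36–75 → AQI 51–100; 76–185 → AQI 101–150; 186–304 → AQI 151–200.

CO 29.953: bracket 23.749–30.907 → index 101–150; slope 49/7.158, offset 6.204.
AQI = 101 + 49/7.158·6.204 ≈ 143.47 ⇒ 143.
NO₂: 63 lies in 54–100, so I_lo=51, I_hi=100, C_lo=54, C_hi=100.
(100−51)/(100−54) × (63−54) + 51 = 49/46 × 9 + 51 ≈ 60.59 → 61.
O₃ 0.11686: bracket 0.09992–0.12890 → index 51–100; slope 49/0.02898, offset 0.01694.
AQI = 51 + 49/0.02898·0.01694 ≈ 79.64 ⇒ 80.
SO₂: 194 lies in 186–304, so I_lo=151, I_hi=200, C_lo=186, C_hi=304.
(200−151)/(304−186) × (194−186) + 151 = 49/118 × 8 + 151 ≈ 154.32 → 154.
Sub-indices: CO→143, NO₂→61, O₃→80, SO₂→154. Overall AQI = max = 154; dominant pollutant is SO₂.

154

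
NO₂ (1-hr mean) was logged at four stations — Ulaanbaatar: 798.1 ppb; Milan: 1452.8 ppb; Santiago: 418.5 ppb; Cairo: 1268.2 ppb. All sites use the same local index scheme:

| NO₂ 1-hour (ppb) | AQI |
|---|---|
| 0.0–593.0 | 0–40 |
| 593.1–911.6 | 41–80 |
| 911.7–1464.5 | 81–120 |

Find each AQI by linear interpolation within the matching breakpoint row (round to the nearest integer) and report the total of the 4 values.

Ulaanbaatar: row 593.1–911.6 (AQI 41–80). (80−41)·(798.1−593.1)/(911.6−593.1) + 41 = 39·205.0/318.5 + 41 ≈ 66.10 → 66.
Milan 1452.8: bracket 911.7–1464.5 → index 81–120; slope 39/552.8, offset 541.1.
AQI = 81 + 39/552.8·541.1 ≈ 119.17 ⇒ 119.
Santiago: 418.5 ∈ [0.0, 593.0] ↔ index [0, 40].
0 + (418.5−0.0)·(40−0)/(593.0−0.0) = 0 + 418.5·40/593.0 ≈ 28.23, so AQI = 28.
Cairo 1268.2: bracket 911.7–1464.5 → index 81–120; slope 39/552.8, offset 356.5.
AQI = 81 + 39/552.8·356.5 ≈ 106.15 ⇒ 106.
AQIs: Ulaanbaatar=66, Milan=119, Santiago=28, Cairo=106. Sum = 66 + 119 + 28 + 106 = 319.

319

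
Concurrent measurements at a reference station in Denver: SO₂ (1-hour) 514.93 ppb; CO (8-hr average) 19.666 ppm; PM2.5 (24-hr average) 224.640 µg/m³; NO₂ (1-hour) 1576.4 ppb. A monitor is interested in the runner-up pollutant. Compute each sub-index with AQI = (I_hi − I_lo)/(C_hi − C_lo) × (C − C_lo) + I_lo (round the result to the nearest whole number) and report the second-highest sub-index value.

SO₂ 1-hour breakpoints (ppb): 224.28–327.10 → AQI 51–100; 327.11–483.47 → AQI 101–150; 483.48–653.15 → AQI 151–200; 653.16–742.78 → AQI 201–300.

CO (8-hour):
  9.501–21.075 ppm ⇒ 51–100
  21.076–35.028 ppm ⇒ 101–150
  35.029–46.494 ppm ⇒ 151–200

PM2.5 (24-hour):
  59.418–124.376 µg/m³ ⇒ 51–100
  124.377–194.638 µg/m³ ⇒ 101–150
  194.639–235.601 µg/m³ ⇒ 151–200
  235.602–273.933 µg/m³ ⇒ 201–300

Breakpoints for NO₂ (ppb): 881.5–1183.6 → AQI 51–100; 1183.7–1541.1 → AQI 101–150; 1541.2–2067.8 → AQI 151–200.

SO₂: row 483.48–653.15 (AQI 151–200). (200−151)·(514.93−483.48)/(653.15−483.48) + 151 = 49·31.45/169.67 + 151 ≈ 160.08 → 160.
CO 19.666: bracket 9.501–21.075 → index 51–100; slope 49/11.574, offset 10.165.
AQI = 51 + 49/11.574·10.165 ≈ 94.03 ⇒ 94.
PM2.5: row 194.639–235.601 (AQI 151–200). (200−151)·(224.640−194.639)/(235.601−194.639) + 151 = 49·30.001/40.962 + 151 ≈ 186.89 → 187.
NO₂ 1576.4: bracket 1541.2–2067.8 → index 151–200; slope 49/526.6, offset 35.2.
AQI = 151 + 49/526.6·35.2 ≈ 154.28 ⇒ 154.
Sub-indices: SO₂→160, CO→94, PM2.5→187, NO₂→154. Ranked high→low: 187, 160, 154, 94. Second-highest sub-index = 160.

160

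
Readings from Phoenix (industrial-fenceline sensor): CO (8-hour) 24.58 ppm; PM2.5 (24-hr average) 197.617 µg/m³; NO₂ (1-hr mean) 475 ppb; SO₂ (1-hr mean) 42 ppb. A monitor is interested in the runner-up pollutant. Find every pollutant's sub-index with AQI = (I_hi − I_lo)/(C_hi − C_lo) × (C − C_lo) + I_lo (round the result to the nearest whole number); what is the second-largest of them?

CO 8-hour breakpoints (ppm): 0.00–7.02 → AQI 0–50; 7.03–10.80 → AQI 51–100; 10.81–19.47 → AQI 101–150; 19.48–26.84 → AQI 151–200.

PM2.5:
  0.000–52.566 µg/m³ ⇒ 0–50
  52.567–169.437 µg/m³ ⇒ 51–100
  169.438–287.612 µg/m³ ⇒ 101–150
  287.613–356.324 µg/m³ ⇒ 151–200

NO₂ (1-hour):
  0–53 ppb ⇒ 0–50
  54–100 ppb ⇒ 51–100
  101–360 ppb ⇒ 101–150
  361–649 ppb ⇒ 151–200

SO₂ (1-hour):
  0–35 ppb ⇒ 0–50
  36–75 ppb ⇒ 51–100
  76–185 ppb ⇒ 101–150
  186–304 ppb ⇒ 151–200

170

CO: row 19.48–26.84 (AQI 151–200). (200−151)·(24.58−19.48)/(26.84−19.48) + 151 = 49·5.10/7.36 + 151 ≈ 184.95 → 185.
PM2.5 197.617: bracket 169.438–287.612 → index 101–150; slope 49/118.174, offset 28.179.
AQI = 101 + 49/118.174·28.179 ≈ 112.68 ⇒ 113.
NO₂ 475: bracket 361–649 → index 151–200; slope 49/288, offset 114.
AQI = 151 + 49/288·114 ≈ 170.40 ⇒ 170.
SO₂: 42 lies in 36–75, so I_lo=51, I_hi=100, C_lo=36, C_hi=75.
(100−51)/(75−36) × (42−36) + 51 = 49/39 × 6 + 51 ≈ 58.54 → 59.
Sub-indices: CO→185, PM2.5→113, NO₂→170, SO₂→59. Ranked high→low: 185, 170, 113, 59. Second-highest sub-index = 170.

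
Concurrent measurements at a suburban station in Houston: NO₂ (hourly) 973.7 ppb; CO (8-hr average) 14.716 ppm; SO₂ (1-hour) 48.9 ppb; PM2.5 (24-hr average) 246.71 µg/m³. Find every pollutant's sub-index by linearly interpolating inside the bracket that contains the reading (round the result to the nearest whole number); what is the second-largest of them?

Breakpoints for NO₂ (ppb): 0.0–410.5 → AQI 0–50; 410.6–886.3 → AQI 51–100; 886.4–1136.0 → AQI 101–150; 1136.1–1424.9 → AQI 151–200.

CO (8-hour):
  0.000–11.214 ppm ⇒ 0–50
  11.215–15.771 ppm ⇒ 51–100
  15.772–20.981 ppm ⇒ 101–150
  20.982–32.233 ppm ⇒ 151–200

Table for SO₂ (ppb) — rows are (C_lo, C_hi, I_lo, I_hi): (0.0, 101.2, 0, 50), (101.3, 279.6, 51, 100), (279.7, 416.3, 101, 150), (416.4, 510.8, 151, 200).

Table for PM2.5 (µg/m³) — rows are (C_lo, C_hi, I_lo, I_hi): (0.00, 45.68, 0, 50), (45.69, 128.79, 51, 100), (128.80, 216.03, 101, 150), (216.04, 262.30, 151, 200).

118

NO₂: 973.7 ∈ [886.4, 1136.0] ↔ index [101, 150].
101 + (973.7−886.4)·(150−101)/(1136.0−886.4) = 101 + 87.3·49/249.6 ≈ 118.14, so AQI = 118.
CO: 14.716 ∈ [11.215, 15.771] ↔ index [51, 100].
51 + (14.716−11.215)·(100−51)/(15.771−11.215) = 51 + 3.501·49/4.556 ≈ 88.65, so AQI = 89.
SO₂: row 0.0–101.2 (AQI 0–50). (50−0)·(48.9−0.0)/(101.2−0.0) + 0 = 50·48.9/101.2 + 0 ≈ 24.16 → 24.
PM2.5: row 216.04–262.30 (AQI 151–200). (200−151)·(246.71−216.04)/(262.30−216.04) + 151 = 49·30.67/46.26 + 151 ≈ 183.49 → 183.
Sub-indices: NO₂→118, CO→89, SO₂→24, PM2.5→183. Ranked high→low: 183, 118, 89, 24. Second-highest sub-index = 118.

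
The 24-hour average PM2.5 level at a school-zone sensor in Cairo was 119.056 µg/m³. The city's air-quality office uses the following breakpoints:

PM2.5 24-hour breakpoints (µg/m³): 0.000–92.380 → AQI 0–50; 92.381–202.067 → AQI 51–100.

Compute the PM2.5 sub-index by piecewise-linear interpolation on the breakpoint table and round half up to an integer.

63

PM2.5: row 92.381–202.067 (AQI 51–100). (100−51)·(119.056−92.381)/(202.067−92.381) + 51 = 49·26.675/109.686 + 51 ≈ 62.92 → 63.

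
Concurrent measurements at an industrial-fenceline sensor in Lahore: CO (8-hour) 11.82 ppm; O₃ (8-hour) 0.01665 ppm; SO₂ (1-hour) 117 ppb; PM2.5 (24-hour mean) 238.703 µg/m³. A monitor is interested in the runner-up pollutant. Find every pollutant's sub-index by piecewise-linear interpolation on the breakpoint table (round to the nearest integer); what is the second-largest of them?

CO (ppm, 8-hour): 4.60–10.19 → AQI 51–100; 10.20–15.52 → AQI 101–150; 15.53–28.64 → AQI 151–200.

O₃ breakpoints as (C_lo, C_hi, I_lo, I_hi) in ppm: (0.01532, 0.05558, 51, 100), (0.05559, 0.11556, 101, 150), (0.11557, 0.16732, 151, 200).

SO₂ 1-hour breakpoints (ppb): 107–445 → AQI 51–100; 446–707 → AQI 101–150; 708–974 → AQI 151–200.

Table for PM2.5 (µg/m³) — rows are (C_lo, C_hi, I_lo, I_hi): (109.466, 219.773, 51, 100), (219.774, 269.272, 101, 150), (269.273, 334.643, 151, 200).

CO: 11.82 lies in 10.20–15.52, so I_lo=101, I_hi=150, C_lo=10.20, C_hi=15.52.
(150−101)/(15.52−10.20) × (11.82−10.20) + 101 = 49/5.32 × 1.62 + 101 ≈ 115.92 → 116.
O₃ 0.01665: bracket 0.01532–0.05558 → index 51–100; slope 49/0.04026, offset 0.00133.
AQI = 51 + 49/0.04026·0.00133 ≈ 52.62 ⇒ 53.
SO₂: 117 lies in 107–445, so I_lo=51, I_hi=100, C_lo=107, C_hi=445.
(100−51)/(445−107) × (117−107) + 51 = 49/338 × 10 + 51 ≈ 52.45 → 52.
PM2.5: 238.703 lies in 219.774–269.272, so I_lo=101, I_hi=150, C_lo=219.774, C_hi=269.272.
(150−101)/(269.272−219.774) × (238.703−219.774) + 101 = 49/49.498 × 18.929 + 101 ≈ 119.74 → 120.
Sub-indices: CO→116, O₃→53, SO₂→52, PM2.5→120. Ranked high→low: 120, 116, 53, 52. Second-highest sub-index = 116.

116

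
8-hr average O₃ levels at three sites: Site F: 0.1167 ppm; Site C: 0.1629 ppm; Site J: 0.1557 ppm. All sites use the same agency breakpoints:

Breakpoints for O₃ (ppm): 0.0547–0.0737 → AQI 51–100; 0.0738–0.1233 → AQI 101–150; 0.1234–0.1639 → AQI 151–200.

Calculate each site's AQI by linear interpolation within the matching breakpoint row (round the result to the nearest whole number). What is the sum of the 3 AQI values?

Site F 0.1167: bracket 0.0738–0.1233 → index 101–150; slope 49/0.0495, offset 0.0429.
AQI = 101 + 49/0.0495·0.0429 ≈ 143.47 ⇒ 143.
Site C: 0.1629 ∈ [0.1234, 0.1639] ↔ index [151, 200].
151 + (0.1629−0.1234)·(200−151)/(0.1639−0.1234) = 151 + 0.0395·49/0.0405 ≈ 198.79, so AQI = 199.
Site J: 0.1557 ∈ [0.1234, 0.1639] ↔ index [151, 200].
151 + (0.1557−0.1234)·(200−151)/(0.1639−0.1234) = 151 + 0.0323·49/0.0405 ≈ 190.08, so AQI = 190.
AQIs: Site F=143, Site C=199, Site J=190. Sum = 143 + 199 + 190 = 532.

532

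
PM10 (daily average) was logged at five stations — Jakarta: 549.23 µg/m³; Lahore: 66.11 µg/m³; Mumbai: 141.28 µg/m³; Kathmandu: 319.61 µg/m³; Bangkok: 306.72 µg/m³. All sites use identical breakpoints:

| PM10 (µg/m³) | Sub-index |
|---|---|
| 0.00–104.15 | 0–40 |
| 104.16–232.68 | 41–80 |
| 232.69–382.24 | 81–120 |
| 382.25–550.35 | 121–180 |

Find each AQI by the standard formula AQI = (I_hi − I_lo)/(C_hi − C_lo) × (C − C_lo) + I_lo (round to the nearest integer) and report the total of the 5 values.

461

Jakarta: row 382.25–550.35 (AQI 121–180). (180−121)·(549.23−382.25)/(550.35−382.25) + 121 = 59·166.98/168.10 + 121 ≈ 179.61 → 180.
Lahore: 66.11 lies in 0.00–104.15, so I_lo=0, I_hi=40, C_lo=0.00, C_hi=104.15.
(40−0)/(104.15−0.00) × (66.11−0.00) + 0 = 40/104.15 × 66.11 + 0 ≈ 25.39 → 25.
Mumbai: row 104.16–232.68 (AQI 41–80). (80−41)·(141.28−104.16)/(232.68−104.16) + 41 = 39·37.12/128.52 + 41 ≈ 52.26 → 52.
Kathmandu: 319.61 lies in 232.69–382.24, so I_lo=81, I_hi=120, C_lo=232.69, C_hi=382.24.
(120−81)/(382.24−232.69) × (319.61−232.69) + 81 = 39/149.55 × 86.92 + 81 ≈ 103.67 → 104.
Bangkok: 306.72 ∈ [232.69, 382.24] ↔ index [81, 120].
81 + (306.72−232.69)·(120−81)/(382.24−232.69) = 81 + 74.03·39/149.55 ≈ 100.31, so AQI = 100.
AQIs: Jakarta=180, Lahore=25, Mumbai=52, Kathmandu=104, Bangkok=100. Sum = 180 + 25 + 52 + 104 + 100 = 461.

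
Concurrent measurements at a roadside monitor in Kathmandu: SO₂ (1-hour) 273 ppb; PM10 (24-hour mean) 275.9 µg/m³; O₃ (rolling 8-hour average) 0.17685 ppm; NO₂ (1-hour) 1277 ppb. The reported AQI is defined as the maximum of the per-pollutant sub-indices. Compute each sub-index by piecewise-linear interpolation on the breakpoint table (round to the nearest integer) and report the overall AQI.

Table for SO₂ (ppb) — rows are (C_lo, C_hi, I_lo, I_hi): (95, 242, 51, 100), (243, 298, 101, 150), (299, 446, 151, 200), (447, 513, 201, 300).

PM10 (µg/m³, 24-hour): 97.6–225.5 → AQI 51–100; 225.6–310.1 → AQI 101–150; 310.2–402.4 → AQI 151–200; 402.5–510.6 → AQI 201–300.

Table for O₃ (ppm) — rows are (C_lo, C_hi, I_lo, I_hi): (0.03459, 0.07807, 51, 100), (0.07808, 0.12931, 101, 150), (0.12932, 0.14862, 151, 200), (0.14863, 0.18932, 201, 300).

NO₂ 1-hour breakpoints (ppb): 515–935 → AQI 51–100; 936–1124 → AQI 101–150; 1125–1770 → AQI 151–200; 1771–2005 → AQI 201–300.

SO₂: row 243–298 (AQI 101–150). (150−101)·(273−243)/(298−243) + 101 = 49·30/55 + 101 ≈ 127.73 → 128.
PM10: 275.9 ∈ [225.6, 310.1] ↔ index [101, 150].
101 + (275.9−225.6)·(150−101)/(310.1−225.6) = 101 + 50.3·49/84.5 ≈ 130.17, so AQI = 130.
O₃: 0.17685 lies in 0.14863–0.18932, so I_lo=201, I_hi=300, C_lo=0.14863, C_hi=0.18932.
(300−201)/(0.18932−0.14863) × (0.17685−0.14863) + 201 = 99/0.04069 × 0.02822 + 201 ≈ 269.66 → 270.
NO₂: 1277 ∈ [1125, 1770] ↔ index [151, 200].
151 + (1277−1125)·(200−151)/(1770−1125) = 151 + 152·49/645 ≈ 162.55, so AQI = 163.
Sub-indices: SO₂→128, PM10→130, O₃→270, NO₂→163. Overall AQI = max = 270; dominant pollutant is O₃.
AQI 270: Very Unhealthy.

270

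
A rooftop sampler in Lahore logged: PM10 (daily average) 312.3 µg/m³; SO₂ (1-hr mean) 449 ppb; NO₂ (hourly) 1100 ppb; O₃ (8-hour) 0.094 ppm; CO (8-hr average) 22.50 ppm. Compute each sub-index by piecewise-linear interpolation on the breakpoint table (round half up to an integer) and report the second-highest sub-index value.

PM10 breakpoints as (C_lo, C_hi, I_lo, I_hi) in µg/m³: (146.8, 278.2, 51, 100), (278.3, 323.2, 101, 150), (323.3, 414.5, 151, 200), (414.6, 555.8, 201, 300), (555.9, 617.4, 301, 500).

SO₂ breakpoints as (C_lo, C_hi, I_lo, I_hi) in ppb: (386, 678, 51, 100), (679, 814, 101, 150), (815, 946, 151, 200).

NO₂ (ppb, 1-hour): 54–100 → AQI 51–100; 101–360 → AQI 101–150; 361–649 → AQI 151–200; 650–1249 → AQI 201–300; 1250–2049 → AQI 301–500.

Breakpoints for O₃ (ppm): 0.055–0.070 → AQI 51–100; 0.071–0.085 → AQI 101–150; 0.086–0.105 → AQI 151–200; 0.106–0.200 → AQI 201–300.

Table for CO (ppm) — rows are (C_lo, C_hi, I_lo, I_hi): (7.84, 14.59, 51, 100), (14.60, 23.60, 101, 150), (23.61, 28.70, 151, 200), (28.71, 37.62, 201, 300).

172

PM10: 312.3 lies in 278.3–323.2, so I_lo=101, I_hi=150, C_lo=278.3, C_hi=323.2.
(150−101)/(323.2−278.3) × (312.3−278.3) + 101 = 49/44.9 × 34.0 + 101 ≈ 138.10 → 138.
SO₂: 449 lies in 386–678, so I_lo=51, I_hi=100, C_lo=386, C_hi=678.
(100−51)/(678−386) × (449−386) + 51 = 49/292 × 63 + 51 ≈ 61.57 → 62.
NO₂: 1100 lies in 650–1249, so I_lo=201, I_hi=300, C_lo=650, C_hi=1249.
(300−201)/(1249−650) × (1100−650) + 201 = 99/599 × 450 + 201 ≈ 275.37 → 275.
O₃: 0.094 ∈ [0.086, 0.105] ↔ index [151, 200].
151 + (0.094−0.086)·(200−151)/(0.105−0.086) = 151 + 0.008·49/0.019 ≈ 171.63, so AQI = 172.
CO 22.50: bracket 14.60–23.60 → index 101–150; slope 49/9.00, offset 7.90.
AQI = 101 + 49/9.00·7.90 ≈ 144.01 ⇒ 144.
Sub-indices: PM10→138, SO₂→62, NO₂→275, O₃→172, CO→144. Ranked high→low: 275, 172, 144, 138, 62. Second-highest sub-index = 172.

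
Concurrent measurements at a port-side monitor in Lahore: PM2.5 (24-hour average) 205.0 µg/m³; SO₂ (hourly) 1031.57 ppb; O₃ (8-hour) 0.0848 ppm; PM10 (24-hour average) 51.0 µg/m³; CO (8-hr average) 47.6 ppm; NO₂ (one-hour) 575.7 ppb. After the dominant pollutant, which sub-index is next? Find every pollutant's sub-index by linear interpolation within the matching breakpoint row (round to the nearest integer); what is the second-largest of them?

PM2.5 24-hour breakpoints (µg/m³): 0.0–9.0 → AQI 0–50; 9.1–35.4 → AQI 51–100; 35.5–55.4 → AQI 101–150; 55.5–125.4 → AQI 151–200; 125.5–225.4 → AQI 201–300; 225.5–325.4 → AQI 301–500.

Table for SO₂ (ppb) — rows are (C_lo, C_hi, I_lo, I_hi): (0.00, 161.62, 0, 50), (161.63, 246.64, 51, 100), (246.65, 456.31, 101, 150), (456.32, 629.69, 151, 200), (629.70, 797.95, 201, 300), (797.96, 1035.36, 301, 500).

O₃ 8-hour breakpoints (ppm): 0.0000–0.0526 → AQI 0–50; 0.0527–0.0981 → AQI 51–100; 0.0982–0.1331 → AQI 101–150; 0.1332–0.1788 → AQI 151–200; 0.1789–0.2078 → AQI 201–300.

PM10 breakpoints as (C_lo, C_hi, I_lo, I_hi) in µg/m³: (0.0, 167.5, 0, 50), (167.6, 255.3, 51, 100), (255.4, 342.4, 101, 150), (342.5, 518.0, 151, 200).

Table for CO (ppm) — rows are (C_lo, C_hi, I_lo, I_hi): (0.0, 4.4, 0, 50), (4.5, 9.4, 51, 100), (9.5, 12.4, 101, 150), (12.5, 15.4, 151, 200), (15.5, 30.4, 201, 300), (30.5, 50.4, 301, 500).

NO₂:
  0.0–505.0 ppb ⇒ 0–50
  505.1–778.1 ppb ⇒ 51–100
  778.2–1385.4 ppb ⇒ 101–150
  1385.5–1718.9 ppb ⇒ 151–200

472

PM2.5: 205.0 lies in 125.5–225.4, so I_lo=201, I_hi=300, C_lo=125.5, C_hi=225.4.
(300−201)/(225.4−125.5) × (205.0−125.5) + 201 = 99/99.9 × 79.5 + 201 ≈ 279.78 → 280.
SO₂: 1031.57 lies in 797.96–1035.36, so I_lo=301, I_hi=500, C_lo=797.96, C_hi=1035.36.
(500−301)/(1035.36−797.96) × (1031.57−797.96) + 301 = 199/237.40 × 233.61 + 301 ≈ 496.82 → 497.
O₃: 0.0848 lies in 0.0527–0.0981, so I_lo=51, I_hi=100, C_lo=0.0527, C_hi=0.0981.
(100−51)/(0.0981−0.0527) × (0.0848−0.0527) + 51 = 49/0.0454 × 0.0321 + 51 ≈ 85.65 → 86.
PM10: row 0.0–167.5 (AQI 0–50). (50−0)·(51.0−0.0)/(167.5−0.0) + 0 = 50·51.0/167.5 + 0 ≈ 15.22 → 15.
CO: 47.6 ∈ [30.5, 50.4] ↔ index [301, 500].
301 + (47.6−30.5)·(500−301)/(50.4−30.5) = 301 + 17.1·199/19.9 ≈ 472.00, so AQI = 472.
NO₂: row 505.1–778.1 (AQI 51–100). (100−51)·(575.7−505.1)/(778.1−505.1) + 51 = 49·70.6/273.0 + 51 ≈ 63.67 → 64.
Sub-indices: PM2.5→280, SO₂→497, O₃→86, PM10→15, CO→472, NO₂→64. Ranked high→low: 497, 472, 280, 86, 64, 15. Second-highest sub-index = 472.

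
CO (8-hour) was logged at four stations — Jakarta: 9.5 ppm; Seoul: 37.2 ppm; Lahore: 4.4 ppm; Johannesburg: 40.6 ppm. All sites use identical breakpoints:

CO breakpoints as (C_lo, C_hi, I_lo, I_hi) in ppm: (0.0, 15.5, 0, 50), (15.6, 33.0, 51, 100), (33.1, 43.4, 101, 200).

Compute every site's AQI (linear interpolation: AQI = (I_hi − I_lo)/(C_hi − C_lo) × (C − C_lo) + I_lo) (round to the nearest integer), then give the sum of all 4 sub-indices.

358

Jakarta: 9.5 ∈ [0.0, 15.5] ↔ index [0, 50].
0 + (9.5−0.0)·(50−0)/(15.5−0.0) = 0 + 9.5·50/15.5 ≈ 30.65, so AQI = 31.
Seoul 37.2: bracket 33.1–43.4 → index 101–200; slope 99/10.3, offset 4.1.
AQI = 101 + 99/10.3·4.1 ≈ 140.41 ⇒ 140.
Lahore 4.4: bracket 0.0–15.5 → index 0–50; slope 50/15.5, offset 4.4.
AQI = 0 + 50/15.5·4.4 ≈ 14.19 ⇒ 14.
Johannesburg: row 33.1–43.4 (AQI 101–200). (200−101)·(40.6−33.1)/(43.4−33.1) + 101 = 99·7.5/10.3 + 101 ≈ 173.09 → 173.
AQIs: Jakarta=31, Seoul=140, Lahore=14, Johannesburg=173. Sum = 31 + 140 + 14 + 173 = 358.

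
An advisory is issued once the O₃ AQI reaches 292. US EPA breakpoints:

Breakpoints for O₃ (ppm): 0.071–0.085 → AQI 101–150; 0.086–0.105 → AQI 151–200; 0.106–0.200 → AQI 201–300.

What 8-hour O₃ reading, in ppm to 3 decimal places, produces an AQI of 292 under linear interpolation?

AQI 292 lies in the 201–300 band, which corresponds to 0.106–0.200 ppm.
C = 0.106 + (292−201)×(0.200−0.106)/(300−201) = 0.106 + 91×0.094/99 ≈ 0.19240 ppm → 0.192 ppm to 3 dp.

0.192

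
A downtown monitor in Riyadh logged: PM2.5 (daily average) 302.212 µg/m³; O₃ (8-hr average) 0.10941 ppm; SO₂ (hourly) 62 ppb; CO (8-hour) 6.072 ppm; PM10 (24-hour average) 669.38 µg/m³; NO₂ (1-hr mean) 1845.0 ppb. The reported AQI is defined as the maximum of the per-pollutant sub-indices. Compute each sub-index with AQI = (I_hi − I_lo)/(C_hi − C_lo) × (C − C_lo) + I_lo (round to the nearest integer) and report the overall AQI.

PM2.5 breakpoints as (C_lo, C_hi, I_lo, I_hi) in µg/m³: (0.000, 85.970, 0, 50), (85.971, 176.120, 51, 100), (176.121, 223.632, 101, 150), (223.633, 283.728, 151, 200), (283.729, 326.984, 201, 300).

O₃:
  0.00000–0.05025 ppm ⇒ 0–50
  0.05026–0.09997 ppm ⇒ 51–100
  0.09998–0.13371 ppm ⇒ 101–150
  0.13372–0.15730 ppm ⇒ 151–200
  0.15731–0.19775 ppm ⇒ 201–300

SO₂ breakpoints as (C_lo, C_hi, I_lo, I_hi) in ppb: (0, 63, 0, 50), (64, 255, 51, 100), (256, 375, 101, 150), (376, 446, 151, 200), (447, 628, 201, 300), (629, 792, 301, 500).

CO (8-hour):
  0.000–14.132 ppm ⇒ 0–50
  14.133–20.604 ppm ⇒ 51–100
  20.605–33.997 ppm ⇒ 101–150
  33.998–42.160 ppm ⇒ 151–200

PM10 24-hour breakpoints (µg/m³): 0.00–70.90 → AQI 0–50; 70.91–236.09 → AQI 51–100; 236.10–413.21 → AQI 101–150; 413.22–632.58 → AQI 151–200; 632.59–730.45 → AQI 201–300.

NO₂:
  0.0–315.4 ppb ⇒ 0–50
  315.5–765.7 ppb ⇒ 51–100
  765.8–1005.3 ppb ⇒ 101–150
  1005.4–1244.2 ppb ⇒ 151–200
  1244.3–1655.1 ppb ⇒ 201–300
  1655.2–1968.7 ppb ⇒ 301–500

PM2.5: 302.212 ∈ [283.729, 326.984] ↔ index [201, 300].
201 + (302.212−283.729)·(300−201)/(326.984−283.729) = 201 + 18.483·99/43.255 ≈ 243.30, so AQI = 243.
O₃: 0.10941 ∈ [0.09998, 0.13371] ↔ index [101, 150].
101 + (0.10941−0.09998)·(150−101)/(0.13371−0.09998) = 101 + 0.00943·49/0.03373 ≈ 114.70, so AQI = 115.
SO₂: 62 ∈ [0, 63] ↔ index [0, 50].
0 + (62−0)·(50−0)/(63−0) = 0 + 62·50/63 ≈ 49.21, so AQI = 49.
CO: 6.072 ∈ [0.000, 14.132] ↔ index [0, 50].
0 + (6.072−0.000)·(50−0)/(14.132−0.000) = 0 + 6.072·50/14.132 ≈ 21.48, so AQI = 21.
PM10: row 632.59–730.45 (AQI 201–300). (300−201)·(669.38−632.59)/(730.45−632.59) + 201 = 99·36.79/97.86 + 201 ≈ 238.22 → 238.
NO₂: 1845.0 ∈ [1655.2, 1968.7] ↔ index [301, 500].
301 + (1845.0−1655.2)·(500−301)/(1968.7−1655.2) = 301 + 189.8·199/313.5 ≈ 421.48, so AQI = 421.
Sub-indices: PM2.5→243, O₃→115, SO₂→49, CO→21, PM10→238, NO₂→421. Overall AQI = max = 421; dominant pollutant is NO₂.

421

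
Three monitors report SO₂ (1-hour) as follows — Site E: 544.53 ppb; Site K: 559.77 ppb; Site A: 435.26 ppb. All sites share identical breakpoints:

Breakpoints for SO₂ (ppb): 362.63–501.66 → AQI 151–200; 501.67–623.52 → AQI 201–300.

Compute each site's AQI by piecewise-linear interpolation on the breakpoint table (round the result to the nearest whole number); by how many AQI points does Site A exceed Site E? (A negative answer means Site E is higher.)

-59

Site E: 544.53 lies in 501.67–623.52, so I_lo=201, I_hi=300, C_lo=501.67, C_hi=623.52.
(300−201)/(623.52−501.67) × (544.53−501.67) + 201 = 99/121.85 × 42.86 + 201 ≈ 235.82 → 236.
Site K: row 501.67–623.52 (AQI 201–300). (300−201)·(559.77−501.67)/(623.52−501.67) + 201 = 99·58.10/121.85 + 201 ≈ 248.20 → 248.
Site A: 435.26 ∈ [362.63, 501.66] ↔ index [151, 200].
151 + (435.26−362.63)·(200−151)/(501.66−362.63) = 151 + 72.63·49/139.03 ≈ 176.60, so AQI = 177.
AQIs: Site E=236, Site K=248, Site A=177. Site A (177) − Site E (236) = -59.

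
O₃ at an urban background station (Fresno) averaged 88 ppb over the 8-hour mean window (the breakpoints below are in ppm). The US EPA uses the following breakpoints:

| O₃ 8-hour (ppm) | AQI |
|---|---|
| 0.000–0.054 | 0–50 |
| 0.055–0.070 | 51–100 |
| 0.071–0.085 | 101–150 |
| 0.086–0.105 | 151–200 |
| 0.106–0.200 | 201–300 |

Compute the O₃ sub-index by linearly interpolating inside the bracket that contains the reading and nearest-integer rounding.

Convert: 88 ppb = 0.088 ppm.
O₃: row 0.086–0.105 (AQI 151–200). (200−151)·(0.088−0.086)/(0.105−0.086) + 151 = 49·0.002/0.019 + 151 ≈ 156.16 → 156.

156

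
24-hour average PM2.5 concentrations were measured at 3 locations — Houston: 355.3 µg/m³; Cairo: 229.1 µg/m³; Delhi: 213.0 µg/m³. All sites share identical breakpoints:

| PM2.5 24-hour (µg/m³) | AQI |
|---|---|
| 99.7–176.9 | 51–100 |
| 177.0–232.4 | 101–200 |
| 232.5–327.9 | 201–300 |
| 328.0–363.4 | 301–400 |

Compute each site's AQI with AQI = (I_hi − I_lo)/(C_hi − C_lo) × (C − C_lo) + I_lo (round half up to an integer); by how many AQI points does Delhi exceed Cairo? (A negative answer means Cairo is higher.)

Houston 355.3: bracket 328.0–363.4 → index 301–400; slope 99/35.4, offset 27.3.
AQI = 301 + 99/35.4·27.3 ≈ 377.35 ⇒ 377.
Cairo: row 177.0–232.4 (AQI 101–200). (200−101)·(229.1−177.0)/(232.4−177.0) + 101 = 99·52.1/55.4 + 101 ≈ 194.10 → 194.
Delhi: 213.0 lies in 177.0–232.4, so I_lo=101, I_hi=200, C_lo=177.0, C_hi=232.4.
(200−101)/(232.4−177.0) × (213.0−177.0) + 101 = 99/55.4 × 36.0 + 101 ≈ 165.33 → 165.
AQIs: Houston=377, Cairo=194, Delhi=165. Delhi (165) − Cairo (194) = -29.

-29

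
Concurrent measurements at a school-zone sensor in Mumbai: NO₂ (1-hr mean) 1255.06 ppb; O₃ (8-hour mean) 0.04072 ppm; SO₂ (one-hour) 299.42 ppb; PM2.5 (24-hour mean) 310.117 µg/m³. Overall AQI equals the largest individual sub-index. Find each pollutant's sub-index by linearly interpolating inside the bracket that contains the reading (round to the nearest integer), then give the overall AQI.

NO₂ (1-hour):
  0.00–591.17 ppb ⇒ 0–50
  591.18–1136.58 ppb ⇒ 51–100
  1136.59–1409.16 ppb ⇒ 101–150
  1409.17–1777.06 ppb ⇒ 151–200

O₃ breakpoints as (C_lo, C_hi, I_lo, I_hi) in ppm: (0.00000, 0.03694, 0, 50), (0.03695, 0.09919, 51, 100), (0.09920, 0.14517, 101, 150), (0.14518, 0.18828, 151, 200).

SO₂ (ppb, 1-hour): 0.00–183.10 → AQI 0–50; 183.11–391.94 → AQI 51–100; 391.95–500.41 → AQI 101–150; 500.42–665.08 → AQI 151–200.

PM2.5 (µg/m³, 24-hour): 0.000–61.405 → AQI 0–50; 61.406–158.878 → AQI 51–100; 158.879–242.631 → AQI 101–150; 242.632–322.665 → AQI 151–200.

NO₂: 1255.06 ∈ [1136.59, 1409.16] ↔ index [101, 150].
101 + (1255.06−1136.59)·(150−101)/(1409.16−1136.59) = 101 + 118.47·49/272.57 ≈ 122.30, so AQI = 122.
O₃ 0.04072: bracket 0.03695–0.09919 → index 51–100; slope 49/0.06224, offset 0.00377.
AQI = 51 + 49/0.06224·0.00377 ≈ 53.97 ⇒ 54.
SO₂: row 183.11–391.94 (AQI 51–100). (100−51)·(299.42−183.11)/(391.94−183.11) + 51 = 49·116.31/208.83 + 51 ≈ 78.29 → 78.
PM2.5: 310.117 ∈ [242.632, 322.665] ↔ index [151, 200].
151 + (310.117−242.632)·(200−151)/(322.665−242.632) = 151 + 67.485·49/80.033 ≈ 192.32, so AQI = 192.
Sub-indices: NO₂→122, O₃→54, SO₂→78, PM2.5→192. Overall AQI = max = 192; dominant pollutant is PM2.5.

192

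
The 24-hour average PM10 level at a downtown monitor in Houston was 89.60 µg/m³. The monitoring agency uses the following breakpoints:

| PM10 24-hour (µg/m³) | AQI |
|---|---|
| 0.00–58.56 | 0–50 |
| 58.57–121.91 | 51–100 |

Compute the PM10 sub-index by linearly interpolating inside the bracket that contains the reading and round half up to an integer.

75

PM10 89.60: bracket 58.57–121.91 → index 51–100; slope 49/63.34, offset 31.03.
AQI = 51 + 49/63.34·31.03 ≈ 75.00 ⇒ 75.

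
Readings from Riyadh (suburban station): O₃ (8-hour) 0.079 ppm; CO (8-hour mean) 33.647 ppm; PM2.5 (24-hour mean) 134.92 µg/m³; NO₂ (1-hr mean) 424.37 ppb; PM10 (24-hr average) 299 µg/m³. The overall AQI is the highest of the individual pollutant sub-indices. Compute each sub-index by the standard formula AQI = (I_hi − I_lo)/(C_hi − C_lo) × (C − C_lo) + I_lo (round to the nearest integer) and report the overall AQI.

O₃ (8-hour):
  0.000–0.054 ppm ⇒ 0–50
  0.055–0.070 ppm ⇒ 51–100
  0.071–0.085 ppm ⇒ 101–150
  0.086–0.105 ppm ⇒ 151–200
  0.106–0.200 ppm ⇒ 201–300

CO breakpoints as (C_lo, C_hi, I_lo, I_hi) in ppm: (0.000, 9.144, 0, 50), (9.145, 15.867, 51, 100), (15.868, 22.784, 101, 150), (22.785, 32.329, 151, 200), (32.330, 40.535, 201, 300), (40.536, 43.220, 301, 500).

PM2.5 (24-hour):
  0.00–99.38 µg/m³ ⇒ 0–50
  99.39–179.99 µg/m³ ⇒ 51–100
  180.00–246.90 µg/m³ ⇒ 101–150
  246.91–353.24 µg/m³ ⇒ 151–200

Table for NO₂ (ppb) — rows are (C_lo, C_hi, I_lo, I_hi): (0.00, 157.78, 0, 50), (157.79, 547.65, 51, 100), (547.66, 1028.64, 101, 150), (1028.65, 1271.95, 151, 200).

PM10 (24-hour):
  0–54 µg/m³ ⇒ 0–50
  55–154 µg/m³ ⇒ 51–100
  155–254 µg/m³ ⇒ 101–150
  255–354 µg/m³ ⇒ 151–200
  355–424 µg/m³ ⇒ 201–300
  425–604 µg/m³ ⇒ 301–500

O₃ 0.079: bracket 0.071–0.085 → index 101–150; slope 49/0.014, offset 0.008.
AQI = 101 + 49/0.014·0.008 ≈ 129.00 ⇒ 129.
CO: 33.647 ∈ [32.330, 40.535] ↔ index [201, 300].
201 + (33.647−32.330)·(300−201)/(40.535−32.330) = 201 + 1.317·99/8.205 ≈ 216.89, so AQI = 217.
PM2.5: row 99.39–179.99 (AQI 51–100). (100−51)·(134.92−99.39)/(179.99−99.39) + 51 = 49·35.53/80.60 + 51 ≈ 72.60 → 73.
NO₂: row 157.79–547.65 (AQI 51–100). (100−51)·(424.37−157.79)/(547.65−157.79) + 51 = 49·266.58/389.86 + 51 ≈ 84.51 → 85.
PM10: 299 lies in 255–354, so I_lo=151, I_hi=200, C_lo=255, C_hi=354.
(200−151)/(354−255) × (299−255) + 151 = 49/99 × 44 + 151 ≈ 172.78 → 173.
Sub-indices: O₃→129, CO→217, PM2.5→73, NO₂→85, PM10→173. Overall AQI = max = 217; dominant pollutant is CO.

217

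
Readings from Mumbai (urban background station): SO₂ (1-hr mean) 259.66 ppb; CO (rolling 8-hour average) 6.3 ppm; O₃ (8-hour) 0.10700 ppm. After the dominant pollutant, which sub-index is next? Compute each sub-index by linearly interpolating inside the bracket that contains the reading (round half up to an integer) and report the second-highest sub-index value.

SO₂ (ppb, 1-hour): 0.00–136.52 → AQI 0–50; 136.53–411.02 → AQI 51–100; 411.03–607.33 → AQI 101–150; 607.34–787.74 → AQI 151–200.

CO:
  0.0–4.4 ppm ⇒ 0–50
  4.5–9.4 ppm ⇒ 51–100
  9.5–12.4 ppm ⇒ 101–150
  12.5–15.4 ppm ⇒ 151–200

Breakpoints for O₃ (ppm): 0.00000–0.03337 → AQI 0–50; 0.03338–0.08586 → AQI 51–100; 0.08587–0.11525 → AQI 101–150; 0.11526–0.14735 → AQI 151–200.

73

SO₂ 259.66: bracket 136.53–411.02 → index 51–100; slope 49/274.49, offset 123.13.
AQI = 51 + 49/274.49·123.13 ≈ 72.98 ⇒ 73.
CO: 6.3 ∈ [4.5, 9.4] ↔ index [51, 100].
51 + (6.3−4.5)·(100−51)/(9.4−4.5) = 51 + 1.8·49/4.9 ≈ 69.00, so AQI = 69.
O₃: row 0.08587–0.11525 (AQI 101–150). (150−101)·(0.10700−0.08587)/(0.11525−0.08587) + 101 = 49·0.02113/0.02938 + 101 ≈ 136.24 → 136.
Sub-indices: SO₂→73, CO→69, O₃→136. Ranked high→low: 136, 73, 69. Second-highest sub-index = 73.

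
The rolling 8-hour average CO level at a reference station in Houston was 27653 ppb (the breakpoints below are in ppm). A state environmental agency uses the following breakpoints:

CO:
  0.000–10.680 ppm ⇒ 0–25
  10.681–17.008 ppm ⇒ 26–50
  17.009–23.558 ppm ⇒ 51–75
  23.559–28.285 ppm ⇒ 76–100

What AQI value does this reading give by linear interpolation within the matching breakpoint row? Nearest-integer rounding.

Convert: 27653 ppb = 27.653 ppm.
CO: 27.653 ∈ [23.559, 28.285] ↔ index [76, 100].
76 + (27.653−23.559)·(100−76)/(28.285−23.559) = 76 + 4.094·24/4.726 ≈ 96.79, so AQI = 97.

97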